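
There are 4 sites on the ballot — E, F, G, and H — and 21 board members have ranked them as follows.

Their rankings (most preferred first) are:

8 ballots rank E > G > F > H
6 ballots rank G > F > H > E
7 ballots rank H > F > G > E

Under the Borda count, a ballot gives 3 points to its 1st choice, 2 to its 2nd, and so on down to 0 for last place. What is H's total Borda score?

Borda scores:
  E: 8·3 + 6·0 + 7·0 = 24
  F: 8·1 + 6·2 + 7·2 = 34
  G: 8·2 + 6·3 + 7·1 = 41
  H: 8·0 + 6·1 + 7·3 = 27

27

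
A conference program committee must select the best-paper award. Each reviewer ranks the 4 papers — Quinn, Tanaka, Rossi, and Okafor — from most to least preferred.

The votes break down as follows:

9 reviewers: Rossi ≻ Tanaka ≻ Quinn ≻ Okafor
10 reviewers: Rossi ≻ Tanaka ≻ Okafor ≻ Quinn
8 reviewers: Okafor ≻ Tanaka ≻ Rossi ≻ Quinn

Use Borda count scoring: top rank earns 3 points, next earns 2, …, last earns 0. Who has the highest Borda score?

Borda scores:
  Quinn: 9·1 + 10·0 + 8·0 = 9
  Tanaka: 9·2 + 10·2 + 8·2 = 54
  Rossi: 9·3 + 10·3 + 8·1 = 65
  Okafor: 9·0 + 10·1 + 8·3 = 34
Rossi has the highest total.

Rossi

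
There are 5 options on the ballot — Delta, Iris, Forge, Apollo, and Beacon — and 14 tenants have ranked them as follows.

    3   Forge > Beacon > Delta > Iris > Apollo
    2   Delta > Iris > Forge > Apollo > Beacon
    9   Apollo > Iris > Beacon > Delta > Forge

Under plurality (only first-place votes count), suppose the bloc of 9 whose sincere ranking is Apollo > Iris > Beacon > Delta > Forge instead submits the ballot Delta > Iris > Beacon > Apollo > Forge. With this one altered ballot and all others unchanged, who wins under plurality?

First-place totals with the altered ballot: Delta 11, Iris 0, Forge 3, Apollo 0, Beacon 0.
The switch changes the winner from Apollo to Delta.

Delta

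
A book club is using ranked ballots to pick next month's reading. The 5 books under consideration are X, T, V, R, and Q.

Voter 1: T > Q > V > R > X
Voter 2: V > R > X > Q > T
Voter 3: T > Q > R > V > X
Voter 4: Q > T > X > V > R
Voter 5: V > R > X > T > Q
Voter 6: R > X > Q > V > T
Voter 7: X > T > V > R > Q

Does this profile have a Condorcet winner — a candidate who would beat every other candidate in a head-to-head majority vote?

Head-to-head results (7 voters total):
X vs T: X wins 4–3.
X vs V: V wins 4–3.
X vs R: R wins 5–2.
X vs Q: X wins 4–3.
T vs V: T wins 4–3.
T vs R: T wins 4–3.
T vs Q: T wins 4–3.
V vs R: V wins 5–2.
V vs Q: Q wins 4–3.
R vs Q: R wins 4–3.
No candidate beats all others: X beats T beats V beats X, a majority cycle.

No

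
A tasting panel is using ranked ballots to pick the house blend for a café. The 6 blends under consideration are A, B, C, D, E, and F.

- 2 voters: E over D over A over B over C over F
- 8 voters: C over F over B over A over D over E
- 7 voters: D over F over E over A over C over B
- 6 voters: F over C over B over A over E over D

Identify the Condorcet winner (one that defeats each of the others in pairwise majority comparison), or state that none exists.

F

Head-to-head results (23 voters total):
A vs B: B wins 14–9.
A vs C: C wins 14–9.
A vs D: A wins 14–9.
A vs E: A wins 14–9.
A vs F: F wins 21–2.
B vs C: C wins 21–2.
B vs D: B wins 14–9.
B vs E: B wins 14–9.
B vs F: F wins 21–2.
C vs D: C wins 14–9.
C vs E: C wins 14–9.
C vs F: F wins 13–10.
D vs E: D wins 15–8.
D vs F: F wins 14–9.
E vs F: F wins 21–2.
F beats each rival — A (21–2), B (21–2), C (13–10), D (14–9), E (21–2) — so F is the Condorcet winner.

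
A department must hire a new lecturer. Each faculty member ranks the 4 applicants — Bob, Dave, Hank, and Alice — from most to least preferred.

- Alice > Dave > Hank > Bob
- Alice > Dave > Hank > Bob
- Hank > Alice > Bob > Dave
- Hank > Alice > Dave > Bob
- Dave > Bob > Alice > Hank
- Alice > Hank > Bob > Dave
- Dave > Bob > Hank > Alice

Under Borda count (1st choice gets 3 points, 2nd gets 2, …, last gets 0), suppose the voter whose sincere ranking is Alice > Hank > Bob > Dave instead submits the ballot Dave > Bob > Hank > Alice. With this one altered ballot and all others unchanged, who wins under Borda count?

Borda totals with the altered ballot: Bob 7, Dave 14, Hank 10, Alice 11.
The switch changes the winner from Alice to Dave.

Dave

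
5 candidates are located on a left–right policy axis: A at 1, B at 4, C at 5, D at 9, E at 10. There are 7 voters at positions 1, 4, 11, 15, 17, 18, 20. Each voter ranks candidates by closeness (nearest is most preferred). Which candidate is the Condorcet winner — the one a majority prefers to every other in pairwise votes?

With single-peaked preferences on a line, the Condorcet winner is the candidate closest to the median voter.
The median voter (position 15) is closest to E at 10.
Check: E vs C — voters closer to E: 5 of 7.

E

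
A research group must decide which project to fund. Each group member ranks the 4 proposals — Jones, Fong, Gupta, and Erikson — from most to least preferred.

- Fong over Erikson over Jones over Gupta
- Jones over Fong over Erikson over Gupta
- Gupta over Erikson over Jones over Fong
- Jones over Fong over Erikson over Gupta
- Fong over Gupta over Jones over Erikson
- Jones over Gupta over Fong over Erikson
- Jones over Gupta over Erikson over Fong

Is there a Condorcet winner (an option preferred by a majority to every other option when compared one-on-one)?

Yes

Head-to-head results (7 voters total):
Jones vs Fong: Jones wins 5–2.
Jones vs Gupta: Jones wins 5–2.
Jones vs Erikson: Jones wins 5–2.
Fong vs Gupta: Fong wins 4–3.
Fong vs Erikson: Fong wins 5–2.
Gupta vs Erikson: Gupta wins 4–3.
Jones beats each rival — Fong (5–2), Gupta (5–2), Erikson (5–2) — so Jones is the Condorcet winner.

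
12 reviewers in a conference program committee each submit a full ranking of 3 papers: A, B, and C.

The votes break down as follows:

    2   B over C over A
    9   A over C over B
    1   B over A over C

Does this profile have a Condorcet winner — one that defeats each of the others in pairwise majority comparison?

Yes

Head-to-head results (12 voters total):
A vs B: A wins 9–3.
A vs C: A wins 10–2.
B vs C: C wins 9–3.
A beats each rival — B (9–3), C (10–2) — so A is the Condorcet winner.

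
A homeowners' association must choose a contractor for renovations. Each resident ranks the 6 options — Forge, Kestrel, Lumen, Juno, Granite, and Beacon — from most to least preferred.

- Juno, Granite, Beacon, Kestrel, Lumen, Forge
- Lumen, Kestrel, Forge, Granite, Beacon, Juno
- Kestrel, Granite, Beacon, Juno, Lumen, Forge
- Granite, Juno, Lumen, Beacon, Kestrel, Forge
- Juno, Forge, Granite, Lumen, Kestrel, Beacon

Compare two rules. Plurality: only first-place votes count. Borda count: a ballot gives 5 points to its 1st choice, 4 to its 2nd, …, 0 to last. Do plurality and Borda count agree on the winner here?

Plurality first-place counts: Forge 0, Kestrel 1, Lumen 1, Juno 2, Granite 1, Beacon 0 → Juno.
Borda totals: Forge 7, Kestrel 13, Lumen 12, Juno 16, Granite 18, Beacon 9 → Granite.
The two rules disagree: plurality picks Juno, Borda picks Granite.

No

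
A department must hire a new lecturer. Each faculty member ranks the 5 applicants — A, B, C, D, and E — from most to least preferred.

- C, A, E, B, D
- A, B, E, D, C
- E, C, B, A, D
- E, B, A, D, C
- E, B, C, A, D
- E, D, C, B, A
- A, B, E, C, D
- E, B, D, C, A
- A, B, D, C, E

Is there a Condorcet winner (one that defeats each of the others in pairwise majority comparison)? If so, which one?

E

Head-to-head results (9 voters total):
A vs B: B wins 5–4.
A vs C: C wins 5–4.
A vs D: A wins 7–2.
A vs E: E wins 5–4.
B vs C: B wins 6–3.
B vs D: B wins 8–1.
B vs E: E wins 6–3.
C vs D: D wins 5–4.
C vs E: E wins 7–2.
D vs E: E wins 8–1.
E beats each rival — A (5–4), B (6–3), C (7–2), D (8–1) — so E is the Condorcet winner.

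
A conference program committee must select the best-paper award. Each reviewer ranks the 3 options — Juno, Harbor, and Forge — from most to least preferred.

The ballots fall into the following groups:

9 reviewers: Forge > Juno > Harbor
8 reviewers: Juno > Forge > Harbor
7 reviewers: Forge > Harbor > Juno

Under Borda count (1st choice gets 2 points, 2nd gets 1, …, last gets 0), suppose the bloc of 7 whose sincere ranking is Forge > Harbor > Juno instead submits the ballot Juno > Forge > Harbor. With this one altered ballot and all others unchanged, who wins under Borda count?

Juno

Borda totals with the altered ballot: Juno 39, Harbor 0, Forge 33.
The switch changes the winner from Forge to Juno.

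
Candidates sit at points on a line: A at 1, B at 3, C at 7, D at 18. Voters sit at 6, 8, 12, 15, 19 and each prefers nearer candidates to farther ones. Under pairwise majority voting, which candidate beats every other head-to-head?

C

With single-peaked preferences on a line, the Condorcet winner is the candidate closest to the median voter.
The median voter (position 12) is closest to C at 7.
Check: C vs B — voters closer to C: 5 of 5.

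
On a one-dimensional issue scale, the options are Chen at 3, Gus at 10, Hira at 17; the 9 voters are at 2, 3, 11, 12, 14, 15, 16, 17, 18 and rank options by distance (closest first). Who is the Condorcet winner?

Hira

With single-peaked preferences on a line, the Condorcet winner is the candidate closest to the median voter.
The median voter (position 14) is closest to Hira at 17.
Check: Hira vs Gus — voters closer to Hira: 5 of 9.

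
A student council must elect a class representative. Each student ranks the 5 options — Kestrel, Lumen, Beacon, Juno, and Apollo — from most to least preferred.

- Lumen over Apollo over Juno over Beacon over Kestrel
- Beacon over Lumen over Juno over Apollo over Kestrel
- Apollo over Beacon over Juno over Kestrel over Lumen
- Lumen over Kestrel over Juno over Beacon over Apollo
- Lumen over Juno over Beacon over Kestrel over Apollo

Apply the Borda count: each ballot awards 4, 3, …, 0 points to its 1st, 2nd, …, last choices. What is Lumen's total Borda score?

15

Borda scores:
  Kestrel: 0 + 0 + 1 + 3 + 1 = 5
  Lumen: 4 + 3 + 0 + 4 + 4 = 15
  Beacon: 1 + 4 + 3 + 1 + 2 = 11
  Juno: 2 + 2 + 2 + 2 + 3 = 11
  Apollo: 3 + 1 + 4 + 0 + 0 = 8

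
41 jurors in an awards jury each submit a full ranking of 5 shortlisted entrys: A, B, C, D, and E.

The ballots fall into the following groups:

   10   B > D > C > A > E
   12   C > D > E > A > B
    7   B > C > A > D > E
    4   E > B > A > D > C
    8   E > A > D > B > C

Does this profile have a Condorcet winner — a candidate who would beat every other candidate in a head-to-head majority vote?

No

Head-to-head results (41 voters total):
A vs B: B wins 21–20.
A vs C: C wins 29–12.
A vs D: D wins 22–19.
A vs E: E wins 24–17.
B vs C: B wins 29–12.
B vs D: B wins 21–20.
B vs E: E wins 24–17.
C vs D: D wins 22–19.
C vs E: C wins 29–12.
D vs E: D wins 29–12.
No candidate beats all others: B beats C beats E beats B, a majority cycle.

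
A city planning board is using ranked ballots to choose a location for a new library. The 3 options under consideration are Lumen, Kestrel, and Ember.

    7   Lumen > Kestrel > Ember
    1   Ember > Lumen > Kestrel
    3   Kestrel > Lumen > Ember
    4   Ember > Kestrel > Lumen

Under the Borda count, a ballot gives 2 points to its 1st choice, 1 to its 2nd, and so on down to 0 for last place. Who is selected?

Borda scores:
  Lumen: 7·2 + 1 + 3·1 + 4·0 = 18
  Kestrel: 7·1 + 0 + 3·2 + 4·1 = 17
  Ember: 7·0 + 2 + 3·0 + 4·2 = 10
Lumen has the highest total.

Lumen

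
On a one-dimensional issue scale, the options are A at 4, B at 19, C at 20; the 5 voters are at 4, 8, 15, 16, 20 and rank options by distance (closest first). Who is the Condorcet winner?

B

With single-peaked preferences on a line, the Condorcet winner is the candidate closest to the median voter.
The median voter (position 15) is closest to B at 19.
Check: B vs C — voters closer to B: 4 of 5.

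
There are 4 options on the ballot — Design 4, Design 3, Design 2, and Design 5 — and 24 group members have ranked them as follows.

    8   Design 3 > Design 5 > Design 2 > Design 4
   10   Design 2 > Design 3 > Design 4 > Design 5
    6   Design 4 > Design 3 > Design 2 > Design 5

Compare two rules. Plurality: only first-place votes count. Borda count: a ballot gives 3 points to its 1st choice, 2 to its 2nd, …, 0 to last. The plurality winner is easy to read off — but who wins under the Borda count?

Design 3

Plurality first-place counts: Design 4 6, Design 3 8, Design 2 10, Design 5 0 → Design 2.
Borda totals: Design 4 28, Design 3 56, Design 2 44, Design 5 16 → Design 3.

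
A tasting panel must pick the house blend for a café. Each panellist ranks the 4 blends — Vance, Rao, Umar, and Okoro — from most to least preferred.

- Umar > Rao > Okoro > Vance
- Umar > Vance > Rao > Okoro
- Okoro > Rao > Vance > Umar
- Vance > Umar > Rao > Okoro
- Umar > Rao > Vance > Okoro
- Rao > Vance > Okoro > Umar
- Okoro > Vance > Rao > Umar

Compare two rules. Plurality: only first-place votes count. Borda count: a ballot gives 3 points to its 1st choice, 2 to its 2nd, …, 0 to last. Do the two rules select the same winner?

No

Plurality first-place counts: Vance 1, Rao 1, Umar 3, Okoro 2 → Umar.
Borda totals: Vance 11, Rao 12, Umar 11, Okoro 8 → Rao.
The two rules disagree: plurality picks Umar, Borda picks Rao.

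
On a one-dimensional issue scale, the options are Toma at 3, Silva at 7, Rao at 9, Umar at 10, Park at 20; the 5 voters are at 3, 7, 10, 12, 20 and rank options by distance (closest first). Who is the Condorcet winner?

With single-peaked preferences on a line, the Condorcet winner is the candidate closest to the median voter.
The median voter (position 10) is closest to Umar at 10.
Check: Umar vs Toma — voters closer to Umar: 4 of 5.

Umar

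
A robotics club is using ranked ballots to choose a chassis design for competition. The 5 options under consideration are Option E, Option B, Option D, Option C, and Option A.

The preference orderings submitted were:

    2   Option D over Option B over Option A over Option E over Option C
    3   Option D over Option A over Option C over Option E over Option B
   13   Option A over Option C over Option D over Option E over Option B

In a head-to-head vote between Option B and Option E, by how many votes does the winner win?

Ballots ranking Option B above Option E: 2.
Ballots ranking Option E above Option B: 3+13 = 16.
Option E wins 16–2, a margin of 14.

14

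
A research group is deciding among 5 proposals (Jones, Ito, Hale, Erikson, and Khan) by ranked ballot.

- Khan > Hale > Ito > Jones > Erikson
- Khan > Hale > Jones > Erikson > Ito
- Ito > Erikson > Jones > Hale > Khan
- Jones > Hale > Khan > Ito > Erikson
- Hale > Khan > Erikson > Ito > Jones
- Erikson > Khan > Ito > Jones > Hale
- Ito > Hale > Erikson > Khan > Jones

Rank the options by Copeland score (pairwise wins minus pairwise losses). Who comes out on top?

Hale

Pairwise results:
  Jones vs Ito: Ito wins 5–2.
  Jones vs Hale: Hale wins 4–3.
  Jones vs Erikson: Erikson wins 4–3.
  Jones vs Khan: Khan wins 5–2.
  Ito vs Hale: Hale wins 4–3.
  Ito vs Erikson: Ito wins 4–3.
  Ito vs Khan: Khan wins 5–2.
  Hale vs Erikson: Hale wins 5–2.
  Hale vs Khan: Hale wins 4–3.
  Erikson vs Khan: Khan wins 4–3.
Copeland scores (wins − losses):
  Jones: 0 − 4 = -4
  Ito: 2 − 2 = 0
  Hale: 4 − 0 = 4
  Erikson: 1 − 3 = -2
  Khan: 3 − 1 = 2
Hale has the best Copeland score.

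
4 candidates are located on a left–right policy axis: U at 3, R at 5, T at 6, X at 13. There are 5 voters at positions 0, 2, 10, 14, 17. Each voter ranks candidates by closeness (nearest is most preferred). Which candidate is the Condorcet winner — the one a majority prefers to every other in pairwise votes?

With single-peaked preferences on a line, the Condorcet winner is the candidate closest to the median voter.
The median voter (position 10) is closest to X at 13.
Check: X vs U — voters closer to X: 3 of 5.

X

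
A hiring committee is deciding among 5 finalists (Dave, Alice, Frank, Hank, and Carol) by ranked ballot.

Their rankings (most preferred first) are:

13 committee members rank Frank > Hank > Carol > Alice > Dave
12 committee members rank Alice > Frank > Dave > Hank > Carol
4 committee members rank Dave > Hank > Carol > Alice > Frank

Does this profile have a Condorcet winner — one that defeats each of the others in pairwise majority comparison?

Head-to-head results (29 voters total):
Dave vs Alice: Alice wins 25–4.
Dave vs Frank: Frank wins 25–4.
Dave vs Hank: Dave wins 16–13.
Dave vs Carol: Dave wins 16–13.
Alice vs Frank: Alice wins 16–13.
Alice vs Hank: Hank wins 17–12.
Alice vs Carol: Carol wins 17–12.
Frank vs Hank: Frank wins 25–4.
Frank vs Carol: Frank wins 25–4.
Hank vs Carol: Hank wins 29–0.
No candidate beats all others: Dave beats Hank beats Alice beats Dave, a majority cycle.

No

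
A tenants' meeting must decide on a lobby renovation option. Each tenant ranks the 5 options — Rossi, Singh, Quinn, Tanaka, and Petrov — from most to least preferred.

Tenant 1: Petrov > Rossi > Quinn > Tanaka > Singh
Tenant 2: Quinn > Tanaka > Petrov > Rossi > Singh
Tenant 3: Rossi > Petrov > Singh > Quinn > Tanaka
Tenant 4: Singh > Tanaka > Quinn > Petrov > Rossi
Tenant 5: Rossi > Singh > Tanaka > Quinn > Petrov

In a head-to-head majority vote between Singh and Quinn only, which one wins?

Singh

Ballots ranking Singh above Quinn: 3.
Ballots ranking Quinn above Singh: 2.
Singh wins the head-to-head, 3–2.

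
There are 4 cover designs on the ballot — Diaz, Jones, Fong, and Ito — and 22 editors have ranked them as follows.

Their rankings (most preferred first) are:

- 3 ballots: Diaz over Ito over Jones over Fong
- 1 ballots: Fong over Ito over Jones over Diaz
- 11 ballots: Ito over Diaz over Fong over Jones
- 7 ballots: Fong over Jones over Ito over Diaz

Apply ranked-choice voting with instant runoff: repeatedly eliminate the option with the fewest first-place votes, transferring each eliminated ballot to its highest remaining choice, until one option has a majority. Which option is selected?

Round 1: Ito 11, Fong 8, Diaz 3, Jones 0. Jones has the fewest and is eliminated.
Round 2: Ito 11, Fong 8, Diaz 3. Diaz has the fewest and is eliminated.
Round 3: Ito 14, Fong 8. Ito has a majority.

Ito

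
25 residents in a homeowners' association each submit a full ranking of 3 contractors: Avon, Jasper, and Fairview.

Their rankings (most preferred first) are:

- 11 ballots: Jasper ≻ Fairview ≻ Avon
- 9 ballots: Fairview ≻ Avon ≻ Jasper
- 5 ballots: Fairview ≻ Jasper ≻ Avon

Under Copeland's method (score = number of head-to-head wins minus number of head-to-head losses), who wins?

Fairview

Pairwise results:
  Avon vs Jasper: Jasper wins 16–9.
  Avon vs Fairview: Fairview wins 25–0.
  Jasper vs Fairview: Fairview wins 14–11.
Copeland scores (wins − losses):
  Avon: 0 − 2 = -2
  Jasper: 1 − 1 = 0
  Fairview: 2 − 0 = 2
Fairview has the best Copeland score.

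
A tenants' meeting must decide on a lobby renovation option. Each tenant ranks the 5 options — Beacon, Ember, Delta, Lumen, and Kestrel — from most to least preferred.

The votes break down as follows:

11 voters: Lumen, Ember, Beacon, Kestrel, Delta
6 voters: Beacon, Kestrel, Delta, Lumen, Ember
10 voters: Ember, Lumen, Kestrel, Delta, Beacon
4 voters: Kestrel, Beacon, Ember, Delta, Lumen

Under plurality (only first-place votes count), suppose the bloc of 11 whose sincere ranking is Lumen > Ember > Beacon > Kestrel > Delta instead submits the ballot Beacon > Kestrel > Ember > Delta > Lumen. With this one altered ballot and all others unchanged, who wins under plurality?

First-place totals with the altered ballot: Beacon 17, Ember 10, Delta 0, Lumen 0, Kestrel 4.
The switch changes the winner from Lumen to Beacon.

Beacon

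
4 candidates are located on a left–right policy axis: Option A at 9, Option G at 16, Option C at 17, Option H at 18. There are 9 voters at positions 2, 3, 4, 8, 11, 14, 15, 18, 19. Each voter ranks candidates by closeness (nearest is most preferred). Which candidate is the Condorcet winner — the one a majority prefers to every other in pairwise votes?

Option A

With single-peaked preferences on a line, the Condorcet winner is the candidate closest to the median voter.
The median voter (position 11) is closest to Option A at 9.
Check: Option A vs Option G — voters closer to Option A: 5 of 9.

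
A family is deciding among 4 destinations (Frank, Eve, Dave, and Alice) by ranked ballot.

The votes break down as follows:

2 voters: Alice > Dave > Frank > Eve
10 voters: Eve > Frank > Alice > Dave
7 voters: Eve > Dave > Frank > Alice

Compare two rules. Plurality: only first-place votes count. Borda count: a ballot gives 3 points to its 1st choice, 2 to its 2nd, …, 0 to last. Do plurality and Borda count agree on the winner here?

Yes

Plurality first-place counts: Frank 0, Eve 17, Dave 0, Alice 2 → Eve.
Borda totals: Frank 29, Eve 51, Dave 18, Alice 16 → Eve.
The two rules agree on Eve.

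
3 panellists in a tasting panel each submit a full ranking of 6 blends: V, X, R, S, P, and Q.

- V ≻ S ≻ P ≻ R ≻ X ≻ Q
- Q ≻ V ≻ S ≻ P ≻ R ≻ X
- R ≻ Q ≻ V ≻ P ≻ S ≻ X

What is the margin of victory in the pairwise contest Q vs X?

1

Ballots ranking Q above X: 2.
Ballots ranking X above Q: 1.
Q wins 2–1, a margin of 1.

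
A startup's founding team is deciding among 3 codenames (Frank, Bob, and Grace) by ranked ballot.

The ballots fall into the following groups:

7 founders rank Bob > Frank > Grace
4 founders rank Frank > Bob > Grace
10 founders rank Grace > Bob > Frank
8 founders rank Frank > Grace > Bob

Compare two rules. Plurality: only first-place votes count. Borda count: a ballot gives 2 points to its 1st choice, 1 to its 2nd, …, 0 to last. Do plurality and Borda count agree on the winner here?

Yes

Plurality first-place counts: Frank 12, Bob 7, Grace 10 → Frank.
Borda totals: Frank 31, Bob 28, Grace 28 → Frank.
The two rules agree on Frank.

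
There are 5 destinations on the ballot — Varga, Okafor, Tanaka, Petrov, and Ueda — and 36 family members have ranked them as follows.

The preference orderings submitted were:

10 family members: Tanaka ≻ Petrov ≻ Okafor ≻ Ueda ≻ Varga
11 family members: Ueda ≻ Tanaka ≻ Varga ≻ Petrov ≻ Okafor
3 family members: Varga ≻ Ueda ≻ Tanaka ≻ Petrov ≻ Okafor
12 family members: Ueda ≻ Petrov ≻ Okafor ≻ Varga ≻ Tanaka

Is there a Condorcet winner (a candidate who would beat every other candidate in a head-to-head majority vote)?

Head-to-head results (36 voters total):
Varga vs Okafor: Okafor wins 22–14.
Varga vs Tanaka: Tanaka wins 21–15.
Varga vs Petrov: Petrov wins 22–14.
Varga vs Ueda: Ueda wins 33–3.
Okafor vs Tanaka: Tanaka wins 24–12.
Okafor vs Petrov: Petrov wins 36–0.
Okafor vs Ueda: Ueda wins 26–10.
Tanaka vs Petrov: Tanaka wins 24–12.
Tanaka vs Ueda: Ueda wins 26–10.
Petrov vs Ueda: Ueda wins 26–10.
Ueda beats each rival — Varga (33–3), Okafor (26–10), Tanaka (26–10), Petrov (26–10) — so Ueda is the Condorcet winner.

Yes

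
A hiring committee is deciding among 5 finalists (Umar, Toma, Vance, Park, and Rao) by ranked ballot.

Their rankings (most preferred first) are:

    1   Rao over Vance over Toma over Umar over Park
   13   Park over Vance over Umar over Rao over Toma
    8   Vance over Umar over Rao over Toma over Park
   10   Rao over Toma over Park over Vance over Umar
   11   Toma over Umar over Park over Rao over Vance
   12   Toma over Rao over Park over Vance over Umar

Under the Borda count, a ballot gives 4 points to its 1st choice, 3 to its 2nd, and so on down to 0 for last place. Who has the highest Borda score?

Borda scores:
  Umar: 1 + 13·2 + 8·3 + 10·0 + 11·3 + 12·0 = 84
  Toma: 2 + 13·0 + 8·1 + 10·3 + 11·4 + 12·4 = 132
  Vance: 3 + 13·3 + 8·4 + 10·1 + 11·0 + 12·1 = 96
  Park: 0 + 13·4 + 8·0 + 10·2 + 11·2 + 12·2 = 118
  Rao: 4 + 13·1 + 8·2 + 10·4 + 11·1 + 12·3 = 120
Toma has the highest total.

Toma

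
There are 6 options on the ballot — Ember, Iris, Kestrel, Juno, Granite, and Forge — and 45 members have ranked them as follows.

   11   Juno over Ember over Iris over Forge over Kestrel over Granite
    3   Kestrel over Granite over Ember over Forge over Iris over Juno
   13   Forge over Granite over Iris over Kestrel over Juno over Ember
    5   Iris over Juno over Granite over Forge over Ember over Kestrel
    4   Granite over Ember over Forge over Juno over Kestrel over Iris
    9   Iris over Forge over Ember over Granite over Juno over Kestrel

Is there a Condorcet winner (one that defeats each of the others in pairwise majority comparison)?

Yes

Head-to-head results (45 voters total):
Ember vs Iris: Iris wins 27–18.
Ember vs Kestrel: Ember wins 29–16.
Ember vs Juno: Juno wins 29–16.
Ember vs Granite: Granite wins 25–20.
Ember vs Forge: Forge wins 27–18.
Iris vs Kestrel: Iris wins 38–7.
Iris vs Juno: Iris wins 30–15.
Iris vs Granite: Iris wins 25–20.
Iris vs Forge: Iris wins 25–20.
Kestrel vs Juno: Juno wins 29–16.
Kestrel vs Granite: Granite wins 31–14.
Kestrel vs Forge: Forge wins 42–3.
Juno vs Granite: Granite wins 29–16.
Juno vs Forge: Forge wins 29–16.
Granite vs Forge: Forge wins 33–12.
Iris beats each rival — Ember (27–18), Kestrel (38–7), Juno (30–15), Granite (25–20), Forge (25–20) — so Iris is the Condorcet winner.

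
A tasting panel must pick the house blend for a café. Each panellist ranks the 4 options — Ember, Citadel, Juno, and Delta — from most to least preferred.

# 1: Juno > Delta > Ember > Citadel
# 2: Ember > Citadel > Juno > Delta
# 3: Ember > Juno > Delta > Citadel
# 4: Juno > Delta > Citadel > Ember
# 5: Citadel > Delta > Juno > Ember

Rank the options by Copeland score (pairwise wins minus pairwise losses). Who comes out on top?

Pairwise results:
  Ember vs Citadel: Ember wins 3–2.
  Ember vs Juno: Juno wins 3–2.
  Ember vs Delta: Delta wins 3–2.
  Citadel vs Juno: Juno wins 3–2.
  Citadel vs Delta: Delta wins 3–2.
  Juno vs Delta: Juno wins 4–1.
Copeland scores (wins − losses):
  Ember: 1 − 2 = -1
  Citadel: 0 − 3 = -3
  Juno: 3 − 0 = 3
  Delta: 2 − 1 = 1
Juno has the best Copeland score.

Juno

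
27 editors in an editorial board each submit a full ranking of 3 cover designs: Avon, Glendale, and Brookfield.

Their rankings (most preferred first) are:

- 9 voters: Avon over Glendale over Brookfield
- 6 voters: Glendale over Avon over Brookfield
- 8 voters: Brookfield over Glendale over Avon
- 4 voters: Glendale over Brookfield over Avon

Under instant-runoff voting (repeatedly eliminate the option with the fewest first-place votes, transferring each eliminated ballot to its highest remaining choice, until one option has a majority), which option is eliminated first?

Brookfield

Round 1: Glendale 10, Avon 9, Brookfield 8. Brookfield has the fewest and is eliminated.
Round 2: Glendale 18, Avon 9. Glendale has a majority.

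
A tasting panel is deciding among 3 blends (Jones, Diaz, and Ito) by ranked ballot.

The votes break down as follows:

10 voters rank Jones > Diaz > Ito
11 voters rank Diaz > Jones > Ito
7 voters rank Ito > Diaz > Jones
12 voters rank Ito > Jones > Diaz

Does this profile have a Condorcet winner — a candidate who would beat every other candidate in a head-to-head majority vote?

Head-to-head results (40 voters total):
Jones vs Diaz: Jones wins 22–18.
Jones vs Ito: Jones wins 21–19.
Diaz vs Ito: Diaz wins 21–19.
Jones beats each rival — Diaz (22–18), Ito (21–19) — so Jones is the Condorcet winner.

Yes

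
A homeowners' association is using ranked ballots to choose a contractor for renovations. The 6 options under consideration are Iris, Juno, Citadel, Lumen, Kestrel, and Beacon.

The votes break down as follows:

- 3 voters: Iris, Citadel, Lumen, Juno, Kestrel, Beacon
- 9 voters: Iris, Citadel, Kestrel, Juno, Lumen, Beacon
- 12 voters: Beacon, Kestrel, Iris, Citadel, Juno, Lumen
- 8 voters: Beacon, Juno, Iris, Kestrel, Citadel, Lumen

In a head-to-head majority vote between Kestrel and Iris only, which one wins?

Iris

Ballots ranking Kestrel above Iris: 12.
Ballots ranking Iris above Kestrel: 3+9+8 = 20.
Iris wins the head-to-head, 20–12.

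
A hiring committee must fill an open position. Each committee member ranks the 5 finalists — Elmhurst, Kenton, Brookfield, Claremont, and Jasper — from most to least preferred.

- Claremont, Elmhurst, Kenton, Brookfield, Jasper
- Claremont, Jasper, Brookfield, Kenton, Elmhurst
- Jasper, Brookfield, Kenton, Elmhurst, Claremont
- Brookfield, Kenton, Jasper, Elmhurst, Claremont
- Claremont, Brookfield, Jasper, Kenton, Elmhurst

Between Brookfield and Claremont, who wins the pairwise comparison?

Claremont

Ballots ranking Brookfield above Claremont: 2.
Ballots ranking Claremont above Brookfield: 3.
Claremont wins the head-to-head, 3–2.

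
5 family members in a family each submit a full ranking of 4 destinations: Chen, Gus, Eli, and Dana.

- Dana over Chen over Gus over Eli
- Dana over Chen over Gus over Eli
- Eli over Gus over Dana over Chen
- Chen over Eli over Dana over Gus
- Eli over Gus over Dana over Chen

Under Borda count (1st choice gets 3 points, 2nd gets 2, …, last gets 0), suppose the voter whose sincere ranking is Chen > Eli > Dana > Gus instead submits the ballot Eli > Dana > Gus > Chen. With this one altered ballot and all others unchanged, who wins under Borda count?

Borda totals with the altered ballot: Chen 4, Gus 7, Eli 9, Dana 10.
The winner is unchanged: still Dana.

Dana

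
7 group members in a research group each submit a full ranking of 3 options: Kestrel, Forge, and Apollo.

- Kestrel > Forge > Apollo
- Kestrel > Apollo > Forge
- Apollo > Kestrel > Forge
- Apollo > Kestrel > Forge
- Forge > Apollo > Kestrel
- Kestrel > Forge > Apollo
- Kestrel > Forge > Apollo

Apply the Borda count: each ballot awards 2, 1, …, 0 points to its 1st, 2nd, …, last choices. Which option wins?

Borda scores:
  Kestrel: 2 + 2 + 1 + 1 + 0 + 2 + 2 = 10
  Forge: 1 + 0 + 0 + 0 + 2 + 1 + 1 = 5
  Apollo: 0 + 1 + 2 + 2 + 1 + 0 + 0 = 6
Kestrel has the highest total.

Kestrel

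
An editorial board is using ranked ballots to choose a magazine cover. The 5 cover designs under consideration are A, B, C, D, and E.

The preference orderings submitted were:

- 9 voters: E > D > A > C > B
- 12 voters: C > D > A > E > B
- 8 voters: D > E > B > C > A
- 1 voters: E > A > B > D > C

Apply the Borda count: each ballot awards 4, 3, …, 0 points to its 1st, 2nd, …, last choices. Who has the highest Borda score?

D

Borda scores:
  A: 9·2 + 12·2 + 8·0 + 3 = 45
  B: 9·0 + 12·0 + 8·2 + 2 = 18
  C: 9·1 + 12·4 + 8·1 + 0 = 65
  D: 9·3 + 12·3 + 8·4 + 1 = 96
  E: 9·4 + 12·1 + 8·3 + 4 = 76
D has the highest total.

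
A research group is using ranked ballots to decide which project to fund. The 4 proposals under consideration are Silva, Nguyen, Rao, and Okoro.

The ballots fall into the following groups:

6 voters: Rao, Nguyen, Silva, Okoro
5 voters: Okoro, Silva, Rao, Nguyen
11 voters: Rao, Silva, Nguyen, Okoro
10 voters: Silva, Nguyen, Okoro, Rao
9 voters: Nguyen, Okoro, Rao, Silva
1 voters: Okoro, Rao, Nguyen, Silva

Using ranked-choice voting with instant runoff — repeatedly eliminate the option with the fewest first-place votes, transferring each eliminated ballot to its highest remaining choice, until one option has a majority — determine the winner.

Rao

Round 1: Rao 17, Silva 10, Nguyen 9, Okoro 6. Okoro has the fewest and is eliminated.
Round 2: Rao 18, Silva 15, Nguyen 9. Nguyen has the fewest and is eliminated.
Round 3: Rao 27, Silva 15. Rao has a majority.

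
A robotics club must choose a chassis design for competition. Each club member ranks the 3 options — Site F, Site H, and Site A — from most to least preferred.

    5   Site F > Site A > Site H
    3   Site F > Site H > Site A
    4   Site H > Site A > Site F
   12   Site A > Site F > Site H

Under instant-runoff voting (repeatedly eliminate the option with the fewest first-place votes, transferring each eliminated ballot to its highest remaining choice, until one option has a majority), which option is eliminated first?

Site H

Round 1: Site A 12, Site F 8, Site H 4. Site H has the fewest and is eliminated.
Round 2: Site A 16, Site F 8. Site A has a majority.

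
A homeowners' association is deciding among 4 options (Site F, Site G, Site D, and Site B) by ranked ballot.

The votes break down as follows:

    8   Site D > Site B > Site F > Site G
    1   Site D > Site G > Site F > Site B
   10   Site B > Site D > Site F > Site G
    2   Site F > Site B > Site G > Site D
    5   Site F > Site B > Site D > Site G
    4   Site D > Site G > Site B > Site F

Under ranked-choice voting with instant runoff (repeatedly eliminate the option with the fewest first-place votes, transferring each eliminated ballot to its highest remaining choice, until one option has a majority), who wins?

Site B

Round 1: Site D 13, Site B 10, Site F 7, Site G 0. Site G has the fewest and is eliminated.
Round 2: Site D 13, Site B 10, Site F 7. Site F has the fewest and is eliminated.
Round 3: Site B 17, Site D 13. Site B has a majority.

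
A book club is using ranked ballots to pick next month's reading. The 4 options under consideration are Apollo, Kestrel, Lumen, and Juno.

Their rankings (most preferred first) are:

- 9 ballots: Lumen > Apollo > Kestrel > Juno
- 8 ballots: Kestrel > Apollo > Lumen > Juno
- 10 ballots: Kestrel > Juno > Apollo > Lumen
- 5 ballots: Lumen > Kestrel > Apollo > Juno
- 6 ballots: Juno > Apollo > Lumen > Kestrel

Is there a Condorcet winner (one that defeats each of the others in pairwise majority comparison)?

Head-to-head results (38 voters total):
Apollo vs Kestrel: Kestrel wins 23–15.
Apollo vs Lumen: Apollo wins 24–14.
Apollo vs Juno: Apollo wins 22–16.
Kestrel vs Lumen: Lumen wins 20–18.
Kestrel vs Juno: Kestrel wins 32–6.
Lumen vs Juno: Lumen wins 22–16.
No candidate beats all others: Apollo beats Lumen beats Kestrel beats Apollo, a majority cycle.

No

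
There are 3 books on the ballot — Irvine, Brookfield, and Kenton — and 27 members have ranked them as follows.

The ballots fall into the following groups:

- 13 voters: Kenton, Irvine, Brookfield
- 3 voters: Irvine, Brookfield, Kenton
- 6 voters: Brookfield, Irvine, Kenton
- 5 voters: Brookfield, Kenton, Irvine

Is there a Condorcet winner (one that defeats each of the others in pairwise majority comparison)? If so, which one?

Head-to-head results (27 voters total):
Irvine vs Brookfield: Irvine wins 16–11.
Irvine vs Kenton: Kenton wins 18–9.
Brookfield vs Kenton: Brookfield wins 14–13.
No candidate beats all others: Irvine beats Brookfield beats Kenton beats Irvine, a majority cycle.

There is no Condorcet winner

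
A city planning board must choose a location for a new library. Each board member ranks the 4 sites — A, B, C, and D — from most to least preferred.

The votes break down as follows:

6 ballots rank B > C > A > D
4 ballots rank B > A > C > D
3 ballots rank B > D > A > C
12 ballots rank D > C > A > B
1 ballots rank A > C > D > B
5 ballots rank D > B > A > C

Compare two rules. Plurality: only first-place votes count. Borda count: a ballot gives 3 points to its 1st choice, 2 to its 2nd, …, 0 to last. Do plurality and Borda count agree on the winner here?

Yes

Plurality first-place counts: A 1, B 13, C 0, D 17 → D.
Borda totals: A 37, B 49, C 42, D 58 → D.
The two rules agree on D.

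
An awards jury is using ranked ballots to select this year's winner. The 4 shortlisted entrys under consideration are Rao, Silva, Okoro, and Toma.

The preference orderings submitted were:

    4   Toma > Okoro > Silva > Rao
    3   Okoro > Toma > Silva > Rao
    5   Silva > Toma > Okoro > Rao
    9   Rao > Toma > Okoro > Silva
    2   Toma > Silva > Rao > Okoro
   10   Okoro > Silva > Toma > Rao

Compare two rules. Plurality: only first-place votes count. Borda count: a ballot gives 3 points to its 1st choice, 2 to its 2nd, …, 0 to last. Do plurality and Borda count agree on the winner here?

Plurality first-place counts: Rao 9, Silva 5, Okoro 13, Toma 6 → Okoro.
Borda totals: Rao 29, Silva 46, Okoro 61, Toma 62 → Toma.
The two rules disagree: plurality picks Okoro, Borda picks Toma.

No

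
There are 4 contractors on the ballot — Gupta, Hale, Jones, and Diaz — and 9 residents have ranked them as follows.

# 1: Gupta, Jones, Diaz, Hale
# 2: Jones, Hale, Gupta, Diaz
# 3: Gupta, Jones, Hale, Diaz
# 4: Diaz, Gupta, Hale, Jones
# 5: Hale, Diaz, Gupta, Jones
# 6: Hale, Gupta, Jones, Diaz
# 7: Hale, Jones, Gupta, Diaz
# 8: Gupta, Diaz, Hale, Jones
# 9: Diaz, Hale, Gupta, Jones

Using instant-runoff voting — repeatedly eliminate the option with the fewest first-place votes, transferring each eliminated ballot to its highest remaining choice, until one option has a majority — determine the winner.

Hale

Round 1: Gupta 3, Hale 3, Diaz 2, Jones 1. Jones has the fewest and is eliminated.
Round 2: Hale 4, Gupta 3, Diaz 2. Diaz has the fewest and is eliminated.
Round 3: Hale 5, Gupta 4. Hale has a majority.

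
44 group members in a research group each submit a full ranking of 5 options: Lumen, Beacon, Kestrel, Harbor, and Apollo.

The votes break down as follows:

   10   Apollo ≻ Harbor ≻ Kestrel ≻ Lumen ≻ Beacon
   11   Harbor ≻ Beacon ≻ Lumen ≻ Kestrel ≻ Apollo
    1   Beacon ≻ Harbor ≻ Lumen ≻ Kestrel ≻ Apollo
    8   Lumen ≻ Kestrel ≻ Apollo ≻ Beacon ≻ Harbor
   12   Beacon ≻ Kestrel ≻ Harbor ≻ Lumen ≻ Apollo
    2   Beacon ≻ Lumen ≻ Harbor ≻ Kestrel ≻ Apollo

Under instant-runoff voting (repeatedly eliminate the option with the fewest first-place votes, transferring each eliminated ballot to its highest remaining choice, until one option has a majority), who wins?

Round 1: Beacon 15, Harbor 11, Apollo 10, Lumen 8, Kestrel 0. Kestrel has the fewest and is eliminated.
Round 2: Beacon 15, Harbor 11, Apollo 10, Lumen 8. Lumen has the fewest and is eliminated.
Round 3: Apollo 18, Beacon 15, Harbor 11. Harbor has the fewest and is eliminated.
Round 4: Beacon 26, Apollo 18. Beacon has a majority.

Beacon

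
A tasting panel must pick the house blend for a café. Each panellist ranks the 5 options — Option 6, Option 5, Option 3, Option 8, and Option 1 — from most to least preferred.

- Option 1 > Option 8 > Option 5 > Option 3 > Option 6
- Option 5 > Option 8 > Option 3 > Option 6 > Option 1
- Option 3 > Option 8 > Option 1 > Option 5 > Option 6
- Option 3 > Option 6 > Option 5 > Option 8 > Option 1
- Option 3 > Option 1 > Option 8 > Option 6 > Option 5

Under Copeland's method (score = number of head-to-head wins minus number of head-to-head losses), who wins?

Option 3

Pairwise results:
  Option 6 vs Option 5: Option 5 wins 3–2.
  Option 6 vs Option 3: Option 3 wins 5–0.
  Option 6 vs Option 8: Option 8 wins 4–1.
  Option 6 vs Option 1: Option 1 wins 3–2.
  Option 5 vs Option 3: Option 3 wins 3–2.
  Option 5 vs Option 8: Option 8 wins 3–2.
  Option 5 vs Option 1: Option 1 wins 3–2.
  Option 3 vs Option 8: Option 3 wins 3–2.
  Option 3 vs Option 1: Option 3 wins 4–1.
  Option 8 vs Option 1: Option 8 wins 3–2.
Copeland scores (wins − losses):
  Option 6: 0 − 4 = -4
  Option 5: 1 − 3 = -2
  Option 3: 4 − 0 = 4
  Option 8: 3 − 1 = 2
  Option 1: 2 − 2 = 0
Option 3 has the best Copeland score.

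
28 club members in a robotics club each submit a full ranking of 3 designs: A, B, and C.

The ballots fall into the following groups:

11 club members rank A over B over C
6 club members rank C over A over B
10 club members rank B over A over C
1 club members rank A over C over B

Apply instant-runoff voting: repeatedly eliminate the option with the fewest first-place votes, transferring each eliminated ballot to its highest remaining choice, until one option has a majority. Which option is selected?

A

Round 1: A 12, B 10, C 6. C has the fewest and is eliminated.
Round 2: A 18, B 10. A has a majority.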